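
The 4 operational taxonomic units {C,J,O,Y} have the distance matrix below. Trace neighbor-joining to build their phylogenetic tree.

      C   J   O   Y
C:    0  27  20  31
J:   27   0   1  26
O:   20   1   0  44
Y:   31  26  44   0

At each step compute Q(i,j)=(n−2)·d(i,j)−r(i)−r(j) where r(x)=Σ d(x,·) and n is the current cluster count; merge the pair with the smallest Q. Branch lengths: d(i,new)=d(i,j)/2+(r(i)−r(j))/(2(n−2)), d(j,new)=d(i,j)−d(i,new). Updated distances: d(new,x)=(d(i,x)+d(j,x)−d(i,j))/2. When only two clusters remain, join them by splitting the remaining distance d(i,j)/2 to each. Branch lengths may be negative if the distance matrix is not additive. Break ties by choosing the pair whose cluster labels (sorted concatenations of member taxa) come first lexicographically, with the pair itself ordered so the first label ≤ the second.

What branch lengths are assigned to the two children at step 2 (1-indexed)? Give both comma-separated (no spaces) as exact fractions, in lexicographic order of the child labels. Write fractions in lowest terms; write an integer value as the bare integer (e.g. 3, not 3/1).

step 1: merge (C,Y) at d=31, Q=-117; branch lengths C→39/4, Y→85/4; new cluster CY
  updated: d(CY,J)=11, d(CY,O)=33/2
step 2: merge (CY,J) at d=11, Q=-57/2; branch lengths CY→53/4, J→-9/4; new cluster CJY
  updated: d(CJY,O)=13/4
step 3: merge (CJY,O) at d=13/4; branch lengths CJY→13/8, O→13/8; new cluster CJOY
final tree: (((C:39/4,Y:85/4):53/4,J:-9/4):13/8,O:13/8)
total length: 181/4

53/4,-9/4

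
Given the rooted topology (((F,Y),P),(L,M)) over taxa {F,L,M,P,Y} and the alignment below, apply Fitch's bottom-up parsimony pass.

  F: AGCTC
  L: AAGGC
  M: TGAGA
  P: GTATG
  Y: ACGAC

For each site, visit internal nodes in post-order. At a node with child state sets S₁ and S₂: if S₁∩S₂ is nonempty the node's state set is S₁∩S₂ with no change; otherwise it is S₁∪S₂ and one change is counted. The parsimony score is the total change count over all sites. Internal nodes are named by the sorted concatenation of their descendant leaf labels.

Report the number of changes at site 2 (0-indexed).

[col 0] FY: children F:{A}, Y:{A} ∩→ {A}; cost 0
[col 0] FPY: children FY:{A}, P:{G} ∪→ {A,G}; cost 1
[col 0] LM: children L:{A}, M:{T} ∪→ {A,T}; cost 1
[col 0] FLMPY: children FPY:{A,G}, LM:{A,T} ∩→ {A}; cost 0
[col 1] FY: children F:{G}, Y:{C} ∪→ {C,G}; cost 1
[col 1] FPY: children FY:{C,G}, P:{T} ∪→ {C,G,T}; cost 1
[col 1] LM: children L:{A}, M:{G} ∪→ {A,G}; cost 1
[col 1] FLMPY: children FPY:{C,G,T}, LM:{A,G} ∩→ {G}; cost 0
[col 2] FY: children F:{C}, Y:{G} ∪→ {C,G}; cost 1
[col 2] FPY: children FY:{C,G}, P:{A} ∪→ {A,C,G}; cost 1
[col 2] LM: children L:{G}, M:{A} ∪→ {A,G}; cost 1
[col 2] FLMPY: children FPY:{A,C,G}, LM:{A,G} ∩→ {A,G}; cost 0
[col 3] FY: children F:{T}, Y:{A} ∪→ {A,T}; cost 1
[col 3] FPY: children FY:{A,T}, P:{T} ∩→ {T}; cost 0
[col 3] LM: children L:{G}, M:{G} ∩→ {G}; cost 0
[col 3] FLMPY: children FPY:{T}, LM:{G} ∪→ {G,T}; cost 1
[col 4] FY: children F:{C}, Y:{C} ∩→ {C}; cost 0
[col 4] FPY: children FY:{C}, P:{G} ∪→ {C,G}; cost 1
[col 4] LM: children L:{C}, M:{A} ∪→ {A,C}; cost 1
[col 4] FLMPY: children FPY:{C,G}, LM:{A,C} ∩→ {C}; cost 0
per-site changes: [2, 3, 3, 2, 2]; total = 12

3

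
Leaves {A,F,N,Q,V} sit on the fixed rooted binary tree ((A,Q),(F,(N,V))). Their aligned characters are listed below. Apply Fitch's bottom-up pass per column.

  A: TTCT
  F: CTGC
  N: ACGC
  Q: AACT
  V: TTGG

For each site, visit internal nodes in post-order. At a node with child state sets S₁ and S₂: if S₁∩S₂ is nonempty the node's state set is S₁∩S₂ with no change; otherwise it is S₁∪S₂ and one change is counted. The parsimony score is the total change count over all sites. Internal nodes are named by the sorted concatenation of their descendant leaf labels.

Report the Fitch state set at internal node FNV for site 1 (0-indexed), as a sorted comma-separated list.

AQ@0: {T} ∪ {A} = {A,T} (union, +1)
NV@0: {A} ∪ {T} = {A,T} (union, +1)
FNV@0: {C} ∪ {A,T} = {A,C,T} (union, +1)
AFNQV@0: {A,T} ∩ {A,C,T} = {A,T} (intersection, +0)
AQ@1: {T} ∪ {A} = {A,T} (union, +1)
NV@1: {C} ∪ {T} = {C,T} (union, +1)
FNV@1: {T} ∩ {C,T} = {T} (intersection, +0)
AFNQV@1: {A,T} ∩ {T} = {T} (intersection, +0)
AQ@2: {C} ∩ {C} = {C} (intersection, +0)
NV@2: {G} ∩ {G} = {G} (intersection, +0)
FNV@2: {G} ∩ {G} = {G} (intersection, +0)
AFNQV@2: {C} ∪ {G} = {C,G} (union, +1)
AQ@3: {T} ∩ {T} = {T} (intersection, +0)
NV@3: {C} ∪ {G} = {C,G} (union, +1)
FNV@3: {C} ∩ {C,G} = {C} (intersection, +0)
AFNQV@3: {T} ∪ {C} = {C,T} (union, +1)
per-site changes: [3, 2, 1, 2]; total = 8

T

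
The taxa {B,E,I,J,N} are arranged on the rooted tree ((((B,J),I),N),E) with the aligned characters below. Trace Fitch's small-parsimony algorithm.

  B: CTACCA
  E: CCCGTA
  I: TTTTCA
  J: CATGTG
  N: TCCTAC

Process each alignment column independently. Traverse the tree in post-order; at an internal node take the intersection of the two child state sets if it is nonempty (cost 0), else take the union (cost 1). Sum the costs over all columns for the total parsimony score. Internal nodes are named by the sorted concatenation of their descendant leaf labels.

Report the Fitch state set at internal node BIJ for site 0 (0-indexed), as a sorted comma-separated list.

BJ@0: {C} ∩ {C} = {C} (intersection, +0)
BIJ@0: {C} ∪ {T} = {C,T} (union, +1)
BIJN@0: {C,T} ∩ {T} = {T} (intersection, +0)
BEIJN@0: {T} ∪ {C} = {C,T} (union, +1)
BJ@1: {T} ∪ {A} = {A,T} (union, +1)
BIJ@1: {A,T} ∩ {T} = {T} (intersection, +0)
BIJN@1: {T} ∪ {C} = {C,T} (union, +1)
BEIJN@1: {C,T} ∩ {C} = {C} (intersection, +0)
BJ@2: {A} ∪ {T} = {A,T} (union, +1)
BIJ@2: {A,T} ∩ {T} = {T} (intersection, +0)
BIJN@2: {T} ∪ {C} = {C,T} (union, +1)
BEIJN@2: {C,T} ∩ {C} = {C} (intersection, +0)
BJ@3: {C} ∪ {G} = {C,G} (union, +1)
BIJ@3: {C,G} ∪ {T} = {C,G,T} (union, +1)
BIJN@3: {C,G,T} ∩ {T} = {T} (intersection, +0)
BEIJN@3: {T} ∪ {G} = {G,T} (union, +1)
BJ@4: {C} ∪ {T} = {C,T} (union, +1)
BIJ@4: {C,T} ∩ {C} = {C} (intersection, +0)
BIJN@4: {C} ∪ {A} = {A,C} (union, +1)
BEIJN@4: {A,C} ∪ {T} = {A,C,T} (union, +1)
BJ@5: {A} ∪ {G} = {A,G} (union, +1)
BIJ@5: {A,G} ∩ {A} = {A} (intersection, +0)
BIJN@5: {A} ∪ {C} = {A,C} (union, +1)
BEIJN@5: {A,C} ∩ {A} = {A} (intersection, +0)
per-site changes: [2, 2, 2, 3, 3, 2]; total = 14

C,T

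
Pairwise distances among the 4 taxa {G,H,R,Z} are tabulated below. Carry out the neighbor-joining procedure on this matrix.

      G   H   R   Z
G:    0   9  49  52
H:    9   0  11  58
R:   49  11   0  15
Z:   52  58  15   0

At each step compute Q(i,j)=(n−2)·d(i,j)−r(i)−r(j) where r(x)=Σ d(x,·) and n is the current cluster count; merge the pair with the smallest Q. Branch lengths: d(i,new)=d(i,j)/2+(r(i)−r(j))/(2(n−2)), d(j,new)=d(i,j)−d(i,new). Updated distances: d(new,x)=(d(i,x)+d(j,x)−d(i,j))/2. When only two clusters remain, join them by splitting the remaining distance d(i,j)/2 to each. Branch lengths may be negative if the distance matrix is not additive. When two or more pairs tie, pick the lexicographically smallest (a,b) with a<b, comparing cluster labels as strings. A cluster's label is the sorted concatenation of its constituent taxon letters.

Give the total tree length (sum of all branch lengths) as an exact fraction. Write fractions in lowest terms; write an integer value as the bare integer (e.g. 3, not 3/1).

109/2

step 1: merge (G,H) at d=9, Q=-170; branch lengths G→25/2, H→-7/2; new cluster GH
  updated: d(GH,R)=51/2, d(GH,Z)=101/2
step 2: merge (GH,R) at d=51/2, Q=-91; branch lengths GH→61/2, R→-5; new cluster GHR
  updated: d(GHR,Z)=20
step 3: merge (GHR,Z) at d=20; branch lengths GHR→10, Z→10; new cluster GHRZ
final tree: (((G:25/2,H:-7/2):61/2,R:-5):10,Z:10)
total length: 109/2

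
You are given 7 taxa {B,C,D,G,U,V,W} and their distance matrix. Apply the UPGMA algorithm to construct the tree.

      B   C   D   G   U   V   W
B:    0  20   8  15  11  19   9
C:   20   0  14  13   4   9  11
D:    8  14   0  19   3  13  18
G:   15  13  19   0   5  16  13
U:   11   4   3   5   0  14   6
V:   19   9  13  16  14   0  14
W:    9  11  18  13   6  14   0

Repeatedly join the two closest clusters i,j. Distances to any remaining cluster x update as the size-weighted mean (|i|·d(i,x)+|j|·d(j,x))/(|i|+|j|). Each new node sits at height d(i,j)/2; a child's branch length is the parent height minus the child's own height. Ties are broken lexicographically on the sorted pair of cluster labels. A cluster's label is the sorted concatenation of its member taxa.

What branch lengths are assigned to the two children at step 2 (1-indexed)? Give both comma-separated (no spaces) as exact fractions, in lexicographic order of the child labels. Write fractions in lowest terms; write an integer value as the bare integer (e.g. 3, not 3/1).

9/2,9/2

step 1: merge (D,U) at d=3; branch lengths D→3/2, U→3/2; new cluster DU
  updated: d(B,DU)=19/2, d(C,DU)=9, d(DU,G)=12, d(DU,V)=27/2, d(DU,W)=12
step 2: merge (B,W) at d=9; branch lengths B→9/2, W→9/2; new cluster BW
  updated: d(BW,C)=31/2, d(BW,DU)=43/4, d(BW,G)=14, d(BW,V)=33/2
step 3: merge (C,DU) at d=9; branch lengths C→9/2, DU→3; new cluster CDU
  updated: d(BW,CDU)=37/3, d(CDU,G)=37/3, d(CDU,V)=12
step 4: merge (CDU,V) at d=12; branch lengths CDU→3/2, V→6; new cluster CDUV
  updated: d(BW,CDUV)=107/8, d(CDUV,G)=53/4
step 5: merge (CDUV,G) at d=53/4; branch lengths CDUV→5/8, G→53/8; new cluster CDGUV
  updated: d(BW,CDGUV)=27/2
step 6: merge (BW,CDGUV) at d=27/2; branch lengths BW→9/4, CDGUV→1/8; new cluster BCDGUVW
final tree: ((B:9/2,W:9/2):9/4,(((C:9/2,(D:3/2,U:3/2):3):3/2,V:6):5/8,G:53/8):1/8)
total length: 293/8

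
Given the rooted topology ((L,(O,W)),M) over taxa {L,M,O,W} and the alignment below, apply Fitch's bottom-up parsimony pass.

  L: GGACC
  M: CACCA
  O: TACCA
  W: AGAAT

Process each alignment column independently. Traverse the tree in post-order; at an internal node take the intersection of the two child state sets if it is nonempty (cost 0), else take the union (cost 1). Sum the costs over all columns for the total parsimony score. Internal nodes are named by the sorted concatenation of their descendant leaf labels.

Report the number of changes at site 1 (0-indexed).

2

OW@0: {T} ∪ {A} = {A,T} (union, +1)
LOW@0: {G} ∪ {A,T} = {A,G,T} (union, +1)
LMOW@0: {A,G,T} ∪ {C} = {A,C,G,T} (union, +1)
OW@1: {A} ∪ {G} = {A,G} (union, +1)
LOW@1: {G} ∩ {A,G} = {G} (intersection, +0)
LMOW@1: {G} ∪ {A} = {A,G} (union, +1)
OW@2: {C} ∪ {A} = {A,C} (union, +1)
LOW@2: {A} ∩ {A,C} = {A} (intersection, +0)
LMOW@2: {A} ∪ {C} = {A,C} (union, +1)
OW@3: {C} ∪ {A} = {A,C} (union, +1)
LOW@3: {C} ∩ {A,C} = {C} (intersection, +0)
LMOW@3: {C} ∩ {C} = {C} (intersection, +0)
OW@4: {A} ∪ {T} = {A,T} (union, +1)
LOW@4: {C} ∪ {A,T} = {A,C,T} (union, +1)
LMOW@4: {A,C,T} ∩ {A} = {A} (intersection, +0)
per-site changes: [3, 2, 2, 1, 2]; total = 10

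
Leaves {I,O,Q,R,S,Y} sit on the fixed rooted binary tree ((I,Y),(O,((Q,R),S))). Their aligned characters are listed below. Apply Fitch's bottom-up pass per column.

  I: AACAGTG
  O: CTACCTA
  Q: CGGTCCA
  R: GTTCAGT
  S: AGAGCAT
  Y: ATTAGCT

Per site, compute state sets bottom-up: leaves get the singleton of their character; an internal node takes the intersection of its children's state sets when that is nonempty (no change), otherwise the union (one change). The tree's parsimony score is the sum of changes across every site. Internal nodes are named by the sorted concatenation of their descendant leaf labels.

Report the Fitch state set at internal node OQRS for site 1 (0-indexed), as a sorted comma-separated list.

G,T

IY@0: {A} ∩ {A} = {A} (intersection, +0)
QR@0: {C} ∪ {G} = {C,G} (union, +1)
QRS@0: {C,G} ∪ {A} = {A,C,G} (union, +1)
OQRS@0: {C} ∩ {A,C,G} = {C} (intersection, +0)
IOQRSY@0: {A} ∪ {C} = {A,C} (union, +1)
IY@1: {A} ∪ {T} = {A,T} (union, +1)
QR@1: {G} ∪ {T} = {G,T} (union, +1)
QRS@1: {G,T} ∩ {G} = {G} (intersection, +0)
OQRS@1: {T} ∪ {G} = {G,T} (union, +1)
IOQRSY@1: {A,T} ∩ {G,T} = {T} (intersection, +0)
IY@2: {C} ∪ {T} = {C,T} (union, +1)
QR@2: {G} ∪ {T} = {G,T} (union, +1)
QRS@2: {G,T} ∪ {A} = {A,G,T} (union, +1)
OQRS@2: {A} ∩ {A,G,T} = {A} (intersection, +0)
IOQRSY@2: {C,T} ∪ {A} = {A,C,T} (union, +1)
IY@3: {A} ∩ {A} = {A} (intersection, +0)
QR@3: {T} ∪ {C} = {C,T} (union, +1)
QRS@3: {C,T} ∪ {G} = {C,G,T} (union, +1)
OQRS@3: {C} ∩ {C,G,T} = {C} (intersection, +0)
IOQRSY@3: {A} ∪ {C} = {A,C} (union, +1)
IY@4: {G} ∩ {G} = {G} (intersection, +0)
QR@4: {C} ∪ {A} = {A,C} (union, +1)
QRS@4: {A,C} ∩ {C} = {C} (intersection, +0)
OQRS@4: {C} ∩ {C} = {C} (intersection, +0)
IOQRSY@4: {G} ∪ {C} = {C,G} (union, +1)
IY@5: {T} ∪ {C} = {C,T} (union, +1)
QR@5: {C} ∪ {G} = {C,G} (union, +1)
QRS@5: {C,G} ∪ {A} = {A,C,G} (union, +1)
OQRS@5: {T} ∪ {A,C,G} = {A,C,G,T} (union, +1)
IOQRSY@5: {C,T} ∩ {A,C,G,T} = {C,T} (intersection, +0)
IY@6: {G} ∪ {T} = {G,T} (union, +1)
QR@6: {A} ∪ {T} = {A,T} (union, +1)
QRS@6: {A,T} ∩ {T} = {T} (intersection, +0)
OQRS@6: {A} ∪ {T} = {A,T} (union, +1)
IOQRSY@6: {G,T} ∩ {A,T} = {T} (intersection, +0)
per-site changes: [3, 3, 4, 3, 2, 4, 3]; total = 22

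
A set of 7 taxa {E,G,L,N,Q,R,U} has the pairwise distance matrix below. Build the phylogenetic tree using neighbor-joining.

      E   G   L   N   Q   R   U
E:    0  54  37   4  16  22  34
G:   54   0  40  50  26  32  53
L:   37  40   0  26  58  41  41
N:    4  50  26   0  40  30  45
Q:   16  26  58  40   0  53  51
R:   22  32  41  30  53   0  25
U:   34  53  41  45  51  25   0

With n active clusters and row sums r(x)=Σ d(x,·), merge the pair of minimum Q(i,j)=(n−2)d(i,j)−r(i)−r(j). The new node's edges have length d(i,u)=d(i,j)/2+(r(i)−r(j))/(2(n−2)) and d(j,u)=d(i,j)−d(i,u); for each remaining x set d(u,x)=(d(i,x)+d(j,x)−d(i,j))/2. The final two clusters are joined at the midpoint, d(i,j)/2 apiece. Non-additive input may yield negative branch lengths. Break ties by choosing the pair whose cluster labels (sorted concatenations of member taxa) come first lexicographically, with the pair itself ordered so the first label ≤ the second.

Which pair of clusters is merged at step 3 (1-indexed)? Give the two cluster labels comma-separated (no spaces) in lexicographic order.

1. join G+Q (d=26, Q=-369) ⇒ GQ; edges |G|=141/10, |Q|=119/10
  updated: d(E,GQ)=22, d(GQ,L)=36, d(GQ,N)=32, d(GQ,R)=59/2, d(GQ,U)=39
2. join E+N (d=4, Q=-240) ⇒ EN; edges |E|=-1/4, |N|=17/4
  updated: d(EN,GQ)=25, d(EN,L)=59/2, d(EN,R)=24, d(EN,U)=75/2
3. join R+U (d=25, Q=-187) ⇒ RU; edges |R|=26/3, |U|=49/3
  updated: d(EN,RU)=73/4, d(GQ,RU)=87/4, d(L,RU)=57/2
4. join EN+L (d=59/2, Q=-431/4) ⇒ ELN; edges |EN|=151/16, |L|=321/16
  updated: d(ELN,GQ)=63/4, d(ELN,RU)=69/8
5. join ELN+GQ (d=63/4, Q=-369/8) ⇒ EGLNQ; edges |ELN|=21/16, |GQ|=231/16
  updated: d(EGLNQ,RU)=117/16
6. join EGLNQ+RU (d=117/16) ⇒ EGLNQRU; edges |EGLNQ|=117/32, |RU|=117/32
final tree: ((((E:-1/4,N:17/4):151/16,L:321/16):21/16,(G:141/10,Q:119/10):231/16):117/32,(R:26/3,U:49/3):117/32)
total length: 1721/16

R,U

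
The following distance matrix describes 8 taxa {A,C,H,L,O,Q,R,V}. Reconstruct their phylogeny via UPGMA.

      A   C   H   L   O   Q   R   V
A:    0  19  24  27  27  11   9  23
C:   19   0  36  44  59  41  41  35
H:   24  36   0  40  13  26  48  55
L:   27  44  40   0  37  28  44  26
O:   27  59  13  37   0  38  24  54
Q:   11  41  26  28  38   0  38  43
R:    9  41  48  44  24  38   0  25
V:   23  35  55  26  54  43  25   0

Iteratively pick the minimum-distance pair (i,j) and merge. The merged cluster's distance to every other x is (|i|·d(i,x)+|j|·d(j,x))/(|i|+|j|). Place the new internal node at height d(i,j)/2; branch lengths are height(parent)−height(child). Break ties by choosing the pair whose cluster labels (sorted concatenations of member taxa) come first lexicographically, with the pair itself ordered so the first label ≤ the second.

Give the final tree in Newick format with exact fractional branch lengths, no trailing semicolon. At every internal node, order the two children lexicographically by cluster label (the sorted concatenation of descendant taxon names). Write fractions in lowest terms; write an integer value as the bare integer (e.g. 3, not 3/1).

(((((A:9/2,R:9/2):15/2,V:12):15/4,(L:14,Q:14):7/4):9/4,C:18):3/2,(H:13/2,O:13/2):13)

step 1: merge (A,R) at d=9; branch lengths A→9/2, R→9/2; new cluster AR
  updated: d(AR,C)=30, d(AR,H)=36, d(AR,L)=71/2, d(AR,O)=51/2, d(AR,Q)=49/2, d(AR,V)=24
step 2: merge (H,O) at d=13; branch lengths H→13/2, O→13/2; new cluster HO
  updated: d(AR,HO)=123/4, d(C,HO)=95/2, d(HO,L)=77/2, d(HO,Q)=32, d(HO,V)=109/2
step 3: merge (AR,V) at d=24; branch lengths AR→15/2, V→12; new cluster ARV
  updated: d(ARV,C)=95/3, d(ARV,HO)=116/3, d(ARV,L)=97/3, d(ARV,Q)=92/3
step 4: merge (L,Q) at d=28; branch lengths L→14, Q→14; new cluster LQ
  updated: d(ARV,LQ)=63/2, d(C,LQ)=85/2, d(HO,LQ)=141/4
step 5: merge (ARV,LQ) at d=63/2; branch lengths ARV→15/4, LQ→7/4; new cluster ALQRV
  updated: d(ALQRV,C)=36, d(ALQRV,HO)=373/10
step 6: merge (ALQRV,C) at d=36; branch lengths ALQRV→9/4, C→18; new cluster ACLQRV
  updated: d(ACLQRV,HO)=39
step 7: merge (ACLQRV,HO) at d=39; branch lengths ACLQRV→3/2, HO→13; new cluster ACHLOQRV
final tree: (((((A:9/2,R:9/2):15/2,V:12):15/4,(L:14,Q:14):7/4):9/4,C:18):3/2,(H:13/2,O:13/2):13)
total length: 439/4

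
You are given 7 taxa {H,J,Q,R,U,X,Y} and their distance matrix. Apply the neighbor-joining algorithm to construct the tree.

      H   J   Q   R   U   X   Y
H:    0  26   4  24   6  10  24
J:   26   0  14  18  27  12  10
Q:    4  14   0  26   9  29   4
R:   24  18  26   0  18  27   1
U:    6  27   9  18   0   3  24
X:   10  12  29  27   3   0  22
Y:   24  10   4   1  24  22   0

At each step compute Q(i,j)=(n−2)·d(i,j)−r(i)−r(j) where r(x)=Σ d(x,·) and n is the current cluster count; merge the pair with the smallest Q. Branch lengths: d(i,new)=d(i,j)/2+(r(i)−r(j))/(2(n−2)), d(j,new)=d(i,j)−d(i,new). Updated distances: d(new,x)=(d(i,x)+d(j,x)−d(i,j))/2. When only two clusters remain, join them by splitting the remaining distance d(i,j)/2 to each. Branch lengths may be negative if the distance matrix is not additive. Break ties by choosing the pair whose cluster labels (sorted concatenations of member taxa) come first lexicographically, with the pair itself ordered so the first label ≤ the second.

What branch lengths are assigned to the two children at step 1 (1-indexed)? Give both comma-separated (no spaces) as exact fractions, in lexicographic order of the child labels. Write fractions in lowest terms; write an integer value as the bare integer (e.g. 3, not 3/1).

17/5,-12/5

iteration 1: select R,Y (d=1, Q=-194); attach at lengths (17/5, -12/5); label the merged cluster RY
  updated: d(H,RY)=47/2, d(J,RY)=27/2, d(Q,RY)=29/2, d(RY,U)=41/2, d(RY,X)=24
iteration 2: select J,RY (d=27/2, Q=-269/2); attach at lengths (101/16, 115/16); label the merged cluster JRY
  updated: d(H,JRY)=18, d(JRY,Q)=15/2, d(JRY,U)=17, d(JRY,X)=45/4
iteration 3: select JRY,Q (d=15/2, Q=-323/4); attach at lengths (107/24, 73/24); label the merged cluster JQRY
  updated: d(H,JQRY)=29/4, d(JQRY,U)=37/4, d(JQRY,X)=131/8
iteration 4: select H,JQRY (d=29/4, Q=-333/8); attach at lengths (39/32, 193/32); label the merged cluster HJQRY
  updated: d(HJQRY,U)=4, d(HJQRY,X)=153/16
iteration 5: select HJQRY,U (d=4, Q=-265/16); attach at lengths (169/32, -41/32); label the merged cluster HJQRUY
  updated: d(HJQRUY,X)=137/32
iteration 6: select HJQRUY,X (d=137/32); attach at lengths (137/64, 137/64); label the merged cluster HJQRUXY
final tree: (((H:39/32,((J:101/16,(R:17/5,Y:-12/5):115/16):107/24,Q:73/24):193/32):169/32,U:-41/32):137/64,X:137/64)
total length: 1201/32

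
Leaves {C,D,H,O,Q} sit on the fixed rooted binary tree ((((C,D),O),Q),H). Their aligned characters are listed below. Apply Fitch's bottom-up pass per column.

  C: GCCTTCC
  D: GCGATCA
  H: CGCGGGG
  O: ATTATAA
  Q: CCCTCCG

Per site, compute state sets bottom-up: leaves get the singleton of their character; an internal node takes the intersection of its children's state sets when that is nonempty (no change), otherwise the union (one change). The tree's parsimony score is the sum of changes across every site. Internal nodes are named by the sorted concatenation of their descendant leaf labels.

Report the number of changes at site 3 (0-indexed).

[col 0] CD: children C:{G}, D:{G} ∩→ {G}; cost 0
[col 0] CDO: children CD:{G}, O:{A} ∪→ {A,G}; cost 1
[col 0] CDOQ: children CDO:{A,G}, Q:{C} ∪→ {A,C,G}; cost 1
[col 0] CDHOQ: children CDOQ:{A,C,G}, H:{C} ∩→ {C}; cost 0
[col 1] CD: children C:{C}, D:{C} ∩→ {C}; cost 0
[col 1] CDO: children CD:{C}, O:{T} ∪→ {C,T}; cost 1
[col 1] CDOQ: children CDO:{C,T}, Q:{C} ∩→ {C}; cost 0
[col 1] CDHOQ: children CDOQ:{C}, H:{G} ∪→ {C,G}; cost 1
[col 2] CD: children C:{C}, D:{G} ∪→ {C,G}; cost 1
[col 2] CDO: children CD:{C,G}, O:{T} ∪→ {C,G,T}; cost 1
[col 2] CDOQ: children CDO:{C,G,T}, Q:{C} ∩→ {C}; cost 0
[col 2] CDHOQ: children CDOQ:{C}, H:{C} ∩→ {C}; cost 0
[col 3] CD: children C:{T}, D:{A} ∪→ {A,T}; cost 1
[col 3] CDO: children CD:{A,T}, O:{A} ∩→ {A}; cost 0
[col 3] CDOQ: children CDO:{A}, Q:{T} ∪→ {A,T}; cost 1
[col 3] CDHOQ: children CDOQ:{A,T}, H:{G} ∪→ {A,G,T}; cost 1
[col 4] CD: children C:{T}, D:{T} ∩→ {T}; cost 0
[col 4] CDO: children CD:{T}, O:{T} ∩→ {T}; cost 0
[col 4] CDOQ: children CDO:{T}, Q:{C} ∪→ {C,T}; cost 1
[col 4] CDHOQ: children CDOQ:{C,T}, H:{G} ∪→ {C,G,T}; cost 1
[col 5] CD: children C:{C}, D:{C} ∩→ {C}; cost 0
[col 5] CDO: children CD:{C}, O:{A} ∪→ {A,C}; cost 1
[col 5] CDOQ: children CDO:{A,C}, Q:{C} ∩→ {C}; cost 0
[col 5] CDHOQ: children CDOQ:{C}, H:{G} ∪→ {C,G}; cost 1
[col 6] CD: children C:{C}, D:{A} ∪→ {A,C}; cost 1
[col 6] CDO: children CD:{A,C}, O:{A} ∩→ {A}; cost 0
[col 6] CDOQ: children CDO:{A}, Q:{G} ∪→ {A,G}; cost 1
[col 6] CDHOQ: children CDOQ:{A,G}, H:{G} ∩→ {G}; cost 0
per-site changes: [2, 2, 2, 3, 2, 2, 2]; total = 15

3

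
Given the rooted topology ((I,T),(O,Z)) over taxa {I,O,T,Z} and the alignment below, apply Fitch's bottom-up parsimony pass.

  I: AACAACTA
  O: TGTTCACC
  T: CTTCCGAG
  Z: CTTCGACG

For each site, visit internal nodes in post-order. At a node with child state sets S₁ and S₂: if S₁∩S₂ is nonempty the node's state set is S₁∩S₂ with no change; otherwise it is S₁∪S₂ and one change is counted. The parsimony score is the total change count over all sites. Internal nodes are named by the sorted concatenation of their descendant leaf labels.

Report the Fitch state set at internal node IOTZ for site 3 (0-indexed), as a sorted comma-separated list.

C

IT@0: {A} ∪ {C} = {A,C} (union, +1)
OZ@0: {T} ∪ {C} = {C,T} (union, +1)
IOTZ@0: {A,C} ∩ {C,T} = {C} (intersection, +0)
IT@1: {A} ∪ {T} = {A,T} (union, +1)
OZ@1: {G} ∪ {T} = {G,T} (union, +1)
IOTZ@1: {A,T} ∩ {G,T} = {T} (intersection, +0)
IT@2: {C} ∪ {T} = {C,T} (union, +1)
OZ@2: {T} ∩ {T} = {T} (intersection, +0)
IOTZ@2: {C,T} ∩ {T} = {T} (intersection, +0)
IT@3: {A} ∪ {C} = {A,C} (union, +1)
OZ@3: {T} ∪ {C} = {C,T} (union, +1)
IOTZ@3: {A,C} ∩ {C,T} = {C} (intersection, +0)
IT@4: {A} ∪ {C} = {A,C} (union, +1)
OZ@4: {C} ∪ {G} = {C,G} (union, +1)
IOTZ@4: {A,C} ∩ {C,G} = {C} (intersection, +0)
IT@5: {C} ∪ {G} = {C,G} (union, +1)
OZ@5: {A} ∩ {A} = {A} (intersection, +0)
IOTZ@5: {C,G} ∪ {A} = {A,C,G} (union, +1)
IT@6: {T} ∪ {A} = {A,T} (union, +1)
OZ@6: {C} ∩ {C} = {C} (intersection, +0)
IOTZ@6: {A,T} ∪ {C} = {A,C,T} (union, +1)
IT@7: {A} ∪ {G} = {A,G} (union, +1)
OZ@7: {C} ∪ {G} = {C,G} (union, +1)
IOTZ@7: {A,G} ∩ {C,G} = {G} (intersection, +0)
per-site changes: [2, 2, 1, 2, 2, 2, 2, 2]; total = 15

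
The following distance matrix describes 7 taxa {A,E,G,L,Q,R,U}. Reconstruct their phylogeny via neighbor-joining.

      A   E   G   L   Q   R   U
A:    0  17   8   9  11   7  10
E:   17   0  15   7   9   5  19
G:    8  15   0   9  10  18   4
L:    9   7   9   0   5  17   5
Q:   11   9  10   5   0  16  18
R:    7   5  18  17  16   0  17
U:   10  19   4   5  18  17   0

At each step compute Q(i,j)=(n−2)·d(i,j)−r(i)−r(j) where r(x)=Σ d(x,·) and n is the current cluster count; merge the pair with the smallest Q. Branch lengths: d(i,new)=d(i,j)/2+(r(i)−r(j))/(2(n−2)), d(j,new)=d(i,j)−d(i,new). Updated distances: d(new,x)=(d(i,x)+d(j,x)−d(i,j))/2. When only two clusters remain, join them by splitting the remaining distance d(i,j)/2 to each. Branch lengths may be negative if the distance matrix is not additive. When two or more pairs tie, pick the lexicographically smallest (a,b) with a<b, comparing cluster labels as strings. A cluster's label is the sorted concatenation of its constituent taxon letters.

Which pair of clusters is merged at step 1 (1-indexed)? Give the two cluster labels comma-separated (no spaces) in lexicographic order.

E,R

1. join E+R (d=5, Q=-127) ⇒ ER; edges |E|=17/10, |R|=33/10
  updated: d(A,ER)=19/2, d(ER,G)=14, d(ER,L)=19/2, d(ER,Q)=10, d(ER,U)=31/2
2. join G+U (d=4, Q=-163/2) ⇒ GU; edges |G|=17/16, |U|=47/16
  updated: d(A,GU)=7, d(ER,GU)=51/4, d(GU,L)=5, d(GU,Q)=12
3. join A+GU (d=7, Q=-209/4) ⇒ AGU; edges |A|=83/24, |GU|=85/24
  updated: d(AGU,ER)=61/8, d(AGU,L)=7/2, d(AGU,Q)=8
4. join AGU+ER (d=61/8, Q=-31) ⇒ AEGRU; edges |AGU|=29/16, |ER|=93/16
  updated: d(AEGRU,L)=43/16, d(AEGRU,Q)=83/16
5. join AEGRU+L (d=43/16, Q=-103/8) ⇒ AEGLRU; edges |AEGRU|=23/16, |L|=5/4
  updated: d(AEGLRU,Q)=15/4
6. join AEGLRU+Q (d=15/4) ⇒ AEGLQRU; edges |AEGLRU|=15/8, |Q|=15/8
final tree: ((((A:83/24,(G:17/16,U:47/16):85/24):29/16,(E:17/10,R:33/10):93/16):23/16,L:5/4):15/8,Q:15/8)
total length: 481/16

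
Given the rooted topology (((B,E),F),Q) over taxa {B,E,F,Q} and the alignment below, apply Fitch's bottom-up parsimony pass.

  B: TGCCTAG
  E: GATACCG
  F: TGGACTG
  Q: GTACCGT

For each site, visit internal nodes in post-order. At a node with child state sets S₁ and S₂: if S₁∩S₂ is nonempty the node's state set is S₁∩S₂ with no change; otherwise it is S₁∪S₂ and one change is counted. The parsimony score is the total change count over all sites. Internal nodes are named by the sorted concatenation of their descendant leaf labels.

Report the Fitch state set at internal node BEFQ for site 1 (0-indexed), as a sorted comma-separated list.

[col 0] BE: children B:{T}, E:{G} ∪→ {G,T}; cost 1
[col 0] BEF: children BE:{G,T}, F:{T} ∩→ {T}; cost 0
[col 0] BEFQ: children BEF:{T}, Q:{G} ∪→ {G,T}; cost 1
[col 1] BE: children B:{G}, E:{A} ∪→ {A,G}; cost 1
[col 1] BEF: children BE:{A,G}, F:{G} ∩→ {G}; cost 0
[col 1] BEFQ: children BEF:{G}, Q:{T} ∪→ {G,T}; cost 1
[col 2] BE: children B:{C}, E:{T} ∪→ {C,T}; cost 1
[col 2] BEF: children BE:{C,T}, F:{G} ∪→ {C,G,T}; cost 1
[col 2] BEFQ: children BEF:{C,G,T}, Q:{A} ∪→ {A,C,G,T}; cost 1
[col 3] BE: children B:{C}, E:{A} ∪→ {A,C}; cost 1
[col 3] BEF: children BE:{A,C}, F:{A} ∩→ {A}; cost 0
[col 3] BEFQ: children BEF:{A}, Q:{C} ∪→ {A,C}; cost 1
[col 4] BE: children B:{T}, E:{C} ∪→ {C,T}; cost 1
[col 4] BEF: children BE:{C,T}, F:{C} ∩→ {C}; cost 0
[col 4] BEFQ: children BEF:{C}, Q:{C} ∩→ {C}; cost 0
[col 5] BE: children B:{A}, E:{C} ∪→ {A,C}; cost 1
[col 5] BEF: children BE:{A,C}, F:{T} ∪→ {A,C,T}; cost 1
[col 5] BEFQ: children BEF:{A,C,T}, Q:{G} ∪→ {A,C,G,T}; cost 1
[col 6] BE: children B:{G}, E:{G} ∩→ {G}; cost 0
[col 6] BEF: children BE:{G}, F:{G} ∩→ {G}; cost 0
[col 6] BEFQ: children BEF:{G}, Q:{T} ∪→ {G,T}; cost 1
per-site changes: [2, 2, 3, 2, 1, 3, 1]; total = 14

G,T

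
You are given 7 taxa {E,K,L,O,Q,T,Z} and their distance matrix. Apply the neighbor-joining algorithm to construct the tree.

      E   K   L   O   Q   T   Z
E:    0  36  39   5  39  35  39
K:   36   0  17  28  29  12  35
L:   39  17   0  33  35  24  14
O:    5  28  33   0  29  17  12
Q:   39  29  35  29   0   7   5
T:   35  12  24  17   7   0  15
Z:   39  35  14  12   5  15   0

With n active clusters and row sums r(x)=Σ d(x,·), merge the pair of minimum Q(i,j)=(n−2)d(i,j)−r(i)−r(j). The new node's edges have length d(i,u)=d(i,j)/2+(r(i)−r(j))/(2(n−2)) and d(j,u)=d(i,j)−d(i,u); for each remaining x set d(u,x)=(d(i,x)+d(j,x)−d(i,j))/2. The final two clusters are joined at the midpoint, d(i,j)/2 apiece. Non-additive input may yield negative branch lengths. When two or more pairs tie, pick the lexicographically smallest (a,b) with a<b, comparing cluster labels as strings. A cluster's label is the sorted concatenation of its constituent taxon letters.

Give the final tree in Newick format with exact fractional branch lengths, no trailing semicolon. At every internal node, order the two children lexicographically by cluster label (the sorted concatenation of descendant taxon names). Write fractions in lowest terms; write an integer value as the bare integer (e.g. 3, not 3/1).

((((E:47/5,O:-22/5):135/8,(K:85/12,L:119/12):49/8):3,(Q:71/16,Z:9/16):13/2):1,T:1)

iteration 1: select E,O (d=5, Q=-292); attach at lengths (47/5, -22/5); label the merged cluster EO
  updated: d(EO,K)=59/2, d(EO,L)=67/2, d(EO,Q)=63/2, d(EO,T)=47/2, d(EO,Z)=23
iteration 2: select Q,Z (d=5, Q=-359/2); attach at lengths (71/16, 9/16); label the merged cluster QZ
  updated: d(EO,QZ)=99/4, d(K,QZ)=59/2, d(L,QZ)=22, d(QZ,T)=17/2
iteration 3: select K,L (d=17, Q=-267/2); attach at lengths (85/12, 119/12); label the merged cluster KL
  updated: d(EO,KL)=23, d(KL,QZ)=69/4, d(KL,T)=19/2
iteration 4: select EO,KL (d=23, Q=-75); attach at lengths (135/8, 49/8); label the merged cluster EKLO
  updated: d(EKLO,QZ)=19/2, d(EKLO,T)=5
iteration 5: select EKLO,QZ (d=19/2, Q=-23); attach at lengths (3, 13/2); label the merged cluster EKLOQZ
  updated: d(EKLOQZ,T)=2
iteration 6: select EKLOQZ,T (d=2); attach at lengths (1, 1); label the merged cluster EKLOQTZ
final tree: ((((E:47/5,O:-22/5):135/8,(K:85/12,L:119/12):49/8):3,(Q:71/16,Z:9/16):13/2):1,T:1)
total length: 123/2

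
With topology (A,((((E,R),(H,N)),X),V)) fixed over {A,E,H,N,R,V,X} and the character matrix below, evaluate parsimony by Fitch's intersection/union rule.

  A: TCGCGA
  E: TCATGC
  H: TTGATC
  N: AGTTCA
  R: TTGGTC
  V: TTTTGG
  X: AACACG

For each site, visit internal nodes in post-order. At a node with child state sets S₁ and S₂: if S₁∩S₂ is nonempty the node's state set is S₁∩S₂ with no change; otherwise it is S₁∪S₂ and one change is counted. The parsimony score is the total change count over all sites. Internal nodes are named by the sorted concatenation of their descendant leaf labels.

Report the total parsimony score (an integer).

site 0, node ER: E={T} ∩ R={T} → {T} (+0)
site 0, node HN: H={T} ∪ N={A} → {A,T} (+1)
site 0, node EHNR: ER={T} ∩ HN={A,T} → {T} (+0)
site 0, node EHNRX: EHNR={T} ∪ X={A} → {A,T} (+1)
site 0, node EHNRVX: EHNRX={A,T} ∩ V={T} → {T} (+0)
site 0, node AEHNRVX: A={T} ∩ EHNRVX={T} → {T} (+0)
site 1, node ER: E={C} ∪ R={T} → {C,T} (+1)
site 1, node HN: H={T} ∪ N={G} → {G,T} (+1)
site 1, node EHNR: ER={C,T} ∩ HN={G,T} → {T} (+0)
site 1, node EHNRX: EHNR={T} ∪ X={A} → {A,T} (+1)
site 1, node EHNRVX: EHNRX={A,T} ∩ V={T} → {T} (+0)
site 1, node AEHNRVX: A={C} ∪ EHNRVX={T} → {C,T} (+1)
site 2, node ER: E={A} ∪ R={G} → {A,G} (+1)
site 2, node HN: H={G} ∪ N={T} → {G,T} (+1)
site 2, node EHNR: ER={A,G} ∩ HN={G,T} → {G} (+0)
site 2, node EHNRX: EHNR={G} ∪ X={C} → {C,G} (+1)
site 2, node EHNRVX: EHNRX={C,G} ∪ V={T} → {C,G,T} (+1)
site 2, node AEHNRVX: A={G} ∩ EHNRVX={C,G,T} → {G} (+0)
site 3, node ER: E={T} ∪ R={G} → {G,T} (+1)
site 3, node HN: H={A} ∪ N={T} → {A,T} (+1)
site 3, node EHNR: ER={G,T} ∩ HN={A,T} → {T} (+0)
site 3, node EHNRX: EHNR={T} ∪ X={A} → {A,T} (+1)
site 3, node EHNRVX: EHNRX={A,T} ∩ V={T} → {T} (+0)
site 3, node AEHNRVX: A={C} ∪ EHNRVX={T} → {C,T} (+1)
site 4, node ER: E={G} ∪ R={T} → {G,T} (+1)
site 4, node HN: H={T} ∪ N={C} → {C,T} (+1)
site 4, node EHNR: ER={G,T} ∩ HN={C,T} → {T} (+0)
site 4, node EHNRX: EHNR={T} ∪ X={C} → {C,T} (+1)
site 4, node EHNRVX: EHNRX={C,T} ∪ V={G} → {C,G,T} (+1)
site 4, node AEHNRVX: A={G} ∩ EHNRVX={C,G,T} → {G} (+0)
site 5, node ER: E={C} ∩ R={C} → {C} (+0)
site 5, node HN: H={C} ∪ N={A} → {A,C} (+1)
site 5, node EHNR: ER={C} ∩ HN={A,C} → {C} (+0)
site 5, node EHNRX: EHNR={C} ∪ X={G} → {C,G} (+1)
site 5, node EHNRVX: EHNRX={C,G} ∩ V={G} → {G} (+0)
site 5, node AEHNRVX: A={A} ∪ EHNRVX={G} → {A,G} (+1)
per-site changes: [2, 4, 4, 4, 4, 3]; total = 21

21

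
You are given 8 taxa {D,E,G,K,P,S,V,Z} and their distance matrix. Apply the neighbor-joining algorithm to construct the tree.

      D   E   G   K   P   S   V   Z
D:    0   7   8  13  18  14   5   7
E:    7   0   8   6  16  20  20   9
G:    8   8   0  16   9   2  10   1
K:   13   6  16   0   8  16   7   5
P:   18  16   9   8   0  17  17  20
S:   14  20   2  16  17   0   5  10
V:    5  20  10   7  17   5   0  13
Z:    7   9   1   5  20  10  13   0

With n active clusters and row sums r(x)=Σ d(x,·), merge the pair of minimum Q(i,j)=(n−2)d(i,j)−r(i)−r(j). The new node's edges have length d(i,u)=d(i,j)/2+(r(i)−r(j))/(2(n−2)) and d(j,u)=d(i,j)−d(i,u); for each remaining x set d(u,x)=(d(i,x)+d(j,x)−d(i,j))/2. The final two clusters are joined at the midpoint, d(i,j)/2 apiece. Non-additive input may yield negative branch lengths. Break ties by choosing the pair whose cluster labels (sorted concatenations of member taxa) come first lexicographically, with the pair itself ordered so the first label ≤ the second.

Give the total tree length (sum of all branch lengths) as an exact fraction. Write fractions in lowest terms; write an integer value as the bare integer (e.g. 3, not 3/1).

1077/32

iteration 1: select S,V (d=5, Q=-131); attach at lengths (37/12, 23/12); label the merged cluster SV
  updated: d(D,SV)=7, d(E,SV)=35/2, d(G,SV)=7/2, d(K,SV)=9, d(P,SV)=29/2, d(SV,Z)=9
iteration 2: select K,P (d=8, Q=-205/2); attach at lengths (23/20, 137/20); label the merged cluster KP
  updated: d(D,KP)=23/2, d(E,KP)=7, d(G,KP)=17/2, d(KP,SV)=31/4, d(KP,Z)=17/2
iteration 3: select E,KP (d=7, Q=-255/4); attach at lengths (133/32, 91/32); label the merged cluster EKP
  updated: d(D,EKP)=23/4, d(EKP,G)=19/4, d(EKP,SV)=73/8, d(EKP,Z)=21/4
iteration 4: select G,Z (d=1, Q=-73/2); attach at lengths (-1/3, 4/3); label the merged cluster GZ
  updated: d(D,GZ)=7, d(EKP,GZ)=9/2, d(GZ,SV)=23/4
iteration 5: select D,EKP (d=23/4, Q=-221/8); attach at lengths (95/32, 89/32); label the merged cluster DEKP
  updated: d(DEKP,GZ)=23/8, d(DEKP,SV)=83/16
iteration 6: select DEKP,GZ (d=23/8, Q=-221/16); attach at lengths (37/32, 55/32); label the merged cluster DEGKPZ
  updated: d(DEGKPZ,SV)=129/32
iteration 7: select DEGKPZ,SV (d=129/32); attach at lengths (129/64, 129/64); label the merged cluster DEGKPSVZ
final tree: (((D:95/32,(E:133/32,(K:23/20,P:137/20):91/32):89/32):37/32,(G:-1/3,Z:4/3):55/32):129/64,(S:37/12,V:23/12):129/64)
total length: 1077/32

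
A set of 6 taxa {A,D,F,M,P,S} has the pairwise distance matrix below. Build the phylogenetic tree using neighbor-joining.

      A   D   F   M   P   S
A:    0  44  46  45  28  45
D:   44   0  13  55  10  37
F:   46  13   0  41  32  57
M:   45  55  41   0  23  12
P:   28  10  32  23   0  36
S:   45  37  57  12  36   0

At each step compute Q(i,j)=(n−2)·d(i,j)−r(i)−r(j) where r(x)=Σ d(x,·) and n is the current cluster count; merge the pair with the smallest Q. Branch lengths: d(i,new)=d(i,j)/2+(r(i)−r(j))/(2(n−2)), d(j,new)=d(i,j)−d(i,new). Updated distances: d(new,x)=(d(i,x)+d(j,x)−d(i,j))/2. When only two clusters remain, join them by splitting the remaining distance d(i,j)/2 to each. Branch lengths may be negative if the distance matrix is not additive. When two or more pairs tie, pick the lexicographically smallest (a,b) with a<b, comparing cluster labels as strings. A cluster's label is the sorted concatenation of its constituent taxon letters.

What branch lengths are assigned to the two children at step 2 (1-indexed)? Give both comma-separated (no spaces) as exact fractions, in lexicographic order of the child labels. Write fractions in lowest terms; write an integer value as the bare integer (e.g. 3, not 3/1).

1. join M+S (d=12, Q=-315) ⇒ MS; edges |M|=37/8, |S|=59/8
  updated: d(A,MS)=39, d(D,MS)=40, d(F,MS)=43, d(MS,P)=47/2
2. join D+F (d=13, Q=-202) ⇒ DF; edges |D|=2, |F|=11
  updated: d(A,DF)=77/2, d(DF,MS)=35, d(DF,P)=29/2
3. join A+MS (d=39, Q=-125) ⇒ AMS; edges |A|=43/2, |MS|=35/2
  updated: d(AMS,DF)=69/4, d(AMS,P)=25/4
4. join AMS+DF (d=69/4, Q=-38) ⇒ ADFMS; edges |AMS|=9/2, |DF|=51/4
  updated: d(ADFMS,P)=7/4
5. join ADFMS+P (d=7/4) ⇒ ADFMPS; edges |ADFMS|=7/8, |P|=7/8
final tree: (((A:43/2,(M:37/8,S:59/8):35/2):9/2,(D:2,F:11):51/4):7/8,P:7/8)
total length: 83

2,11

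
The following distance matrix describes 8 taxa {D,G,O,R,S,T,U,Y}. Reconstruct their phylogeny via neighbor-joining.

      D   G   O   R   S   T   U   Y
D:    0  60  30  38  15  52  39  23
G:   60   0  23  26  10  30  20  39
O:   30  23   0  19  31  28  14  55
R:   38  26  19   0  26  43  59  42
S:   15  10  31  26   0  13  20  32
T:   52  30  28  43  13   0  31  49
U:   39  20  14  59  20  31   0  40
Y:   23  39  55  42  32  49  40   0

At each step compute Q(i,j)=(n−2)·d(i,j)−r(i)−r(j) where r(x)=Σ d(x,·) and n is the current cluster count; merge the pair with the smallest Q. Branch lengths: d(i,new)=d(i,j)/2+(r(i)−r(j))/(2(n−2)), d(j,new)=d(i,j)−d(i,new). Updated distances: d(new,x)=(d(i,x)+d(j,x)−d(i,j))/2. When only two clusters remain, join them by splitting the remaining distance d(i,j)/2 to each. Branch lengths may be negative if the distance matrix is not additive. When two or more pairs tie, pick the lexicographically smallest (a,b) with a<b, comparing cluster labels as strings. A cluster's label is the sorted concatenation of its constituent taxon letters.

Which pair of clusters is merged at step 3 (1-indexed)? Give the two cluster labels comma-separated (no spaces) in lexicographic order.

DY,OR

iteration 1: select D,Y (d=23, Q=-399); attach at lengths (115/12, 161/12); label the merged cluster DY
  updated: d(DY,G)=38, d(DY,O)=31, d(DY,R)=57/2, d(DY,S)=12, d(DY,T)=39, d(DY,U)=28
iteration 2: select O,R (d=19, Q=-505/2); attach at lengths (79/20, 301/20); label the merged cluster OR
  updated: d(DY,OR)=81/4, d(G,OR)=15, d(OR,S)=19, d(OR,T)=26, d(OR,U)=27
iteration 3: select DY,OR (d=81/4, Q=-327/2); attach at lengths (111/8, 51/8); label the merged cluster DORY
  updated: d(DORY,G)=131/8, d(DORY,S)=43/8, d(DORY,T)=179/8, d(DORY,U)=139/8
iteration 4: select S,T (d=13, Q=-423/4); attach at lengths (-3/2, 29/2); label the merged cluster ST
  updated: d(DORY,ST)=59/8, d(G,ST)=27/2, d(ST,U)=19
iteration 5: select DORY,ST (d=59/8, Q=-265/4); attach at lengths (4, 27/8); label the merged cluster DORSTY
  updated: d(DORSTY,G)=45/4, d(DORSTY,U)=29/2
iteration 6: select DORSTY,G (d=45/4, Q=-183/4); attach at lengths (23/8, 67/8); label the merged cluster DGORSTY
  updated: d(DGORSTY,U)=93/8
iteration 7: select DGORSTY,U (d=93/8); attach at lengths (93/16, 93/16); label the merged cluster DGORSTUY
final tree: (((((D:115/12,Y:161/12):111/8,(O:79/20,R:301/20):51/8):4,(S:-3/2,T:29/2):27/8):23/8,G:67/8):93/16,U:93/16)
total length: 211/2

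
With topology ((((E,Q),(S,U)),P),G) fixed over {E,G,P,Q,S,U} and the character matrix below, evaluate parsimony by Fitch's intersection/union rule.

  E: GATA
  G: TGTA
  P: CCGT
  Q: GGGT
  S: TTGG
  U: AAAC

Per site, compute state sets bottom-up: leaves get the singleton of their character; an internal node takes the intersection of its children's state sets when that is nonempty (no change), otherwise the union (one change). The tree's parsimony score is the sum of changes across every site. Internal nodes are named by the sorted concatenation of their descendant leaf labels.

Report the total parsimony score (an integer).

EQ@0: {G} ∩ {G} = {G} (intersection, +0)
SU@0: {T} ∪ {A} = {A,T} (union, +1)
EQSU@0: {G} ∪ {A,T} = {A,G,T} (union, +1)
EPQSU@0: {A,G,T} ∪ {C} = {A,C,G,T} (union, +1)
EGPQSU@0: {A,C,G,T} ∩ {T} = {T} (intersection, +0)
EQ@1: {A} ∪ {G} = {A,G} (union, +1)
SU@1: {T} ∪ {A} = {A,T} (union, +1)
EQSU@1: {A,G} ∩ {A,T} = {A} (intersection, +0)
EPQSU@1: {A} ∪ {C} = {A,C} (union, +1)
EGPQSU@1: {A,C} ∪ {G} = {A,C,G} (union, +1)
EQ@2: {T} ∪ {G} = {G,T} (union, +1)
SU@2: {G} ∪ {A} = {A,G} (union, +1)
EQSU@2: {G,T} ∩ {A,G} = {G} (intersection, +0)
EPQSU@2: {G} ∩ {G} = {G} (intersection, +0)
EGPQSU@2: {G} ∪ {T} = {G,T} (union, +1)
EQ@3: {A} ∪ {T} = {A,T} (union, +1)
SU@3: {G} ∪ {C} = {C,G} (union, +1)
EQSU@3: {A,T} ∪ {C,G} = {A,C,G,T} (union, +1)
EPQSU@3: {A,C,G,T} ∩ {T} = {T} (intersection, +0)
EGPQSU@3: {T} ∪ {A} = {A,T} (union, +1)
per-site changes: [3, 4, 3, 4]; total = 14

14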